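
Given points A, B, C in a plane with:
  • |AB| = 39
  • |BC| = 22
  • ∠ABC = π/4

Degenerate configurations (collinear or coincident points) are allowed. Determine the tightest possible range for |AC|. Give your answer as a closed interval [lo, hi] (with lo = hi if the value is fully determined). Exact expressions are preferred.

|AB| ∈ {39}
|BC| ∈ {22}
|AC| ∈ {√(2005 - 858·√(2))}

|AC| = √(2005 - 858·√(2))  (≈ 28.1355)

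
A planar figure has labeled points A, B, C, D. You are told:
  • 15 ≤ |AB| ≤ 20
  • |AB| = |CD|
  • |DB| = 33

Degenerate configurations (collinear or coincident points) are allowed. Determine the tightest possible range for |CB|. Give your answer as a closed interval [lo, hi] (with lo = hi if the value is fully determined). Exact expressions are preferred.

|CB| ∈ [13, 53]  (≈ [13.0000, 53.0000])

|AB| ∈ [15, 20]
|BD| ∈ {33}
|CD| ∈ [15, 20]
|AD| ∈ [13, 53]
|BC| ∈ [13, 53]
|AC| ∈ [0, 73]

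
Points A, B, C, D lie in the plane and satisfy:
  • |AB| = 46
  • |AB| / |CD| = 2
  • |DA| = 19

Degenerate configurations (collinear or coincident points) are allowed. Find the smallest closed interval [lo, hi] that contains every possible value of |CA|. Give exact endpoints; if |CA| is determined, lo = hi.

|CA| ∈ [4, 42]  (≈ [4.0000, 42.0000])

|AB| ∈ {46}
|AD| ∈ {19}
|CD| ∈ {23}
|BD| ∈ [27, 65]
|AC| ∈ [4, 42]
|BC| ∈ [4, 88]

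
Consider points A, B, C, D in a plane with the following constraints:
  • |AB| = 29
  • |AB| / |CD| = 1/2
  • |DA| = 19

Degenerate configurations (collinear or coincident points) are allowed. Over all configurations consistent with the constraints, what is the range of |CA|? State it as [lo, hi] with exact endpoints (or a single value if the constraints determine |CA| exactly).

|AB| ∈ {29}
|AD| ∈ {19}
|CD| ∈ {58}
|BD| ∈ [10, 48]
|AC| ∈ [39, 77]
|BC| ∈ [10, 106]

|CA| ∈ [39, 77]  (≈ [39.0000, 77.0000])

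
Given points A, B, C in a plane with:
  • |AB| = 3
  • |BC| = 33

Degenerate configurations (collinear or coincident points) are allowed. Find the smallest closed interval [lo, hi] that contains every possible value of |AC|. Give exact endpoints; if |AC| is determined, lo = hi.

|AC| ∈ [30, 36]  (≈ [30.0000, 36.0000])

|AB| ∈ {3}
|BC| ∈ {33}
|AC| ∈ [30, 36]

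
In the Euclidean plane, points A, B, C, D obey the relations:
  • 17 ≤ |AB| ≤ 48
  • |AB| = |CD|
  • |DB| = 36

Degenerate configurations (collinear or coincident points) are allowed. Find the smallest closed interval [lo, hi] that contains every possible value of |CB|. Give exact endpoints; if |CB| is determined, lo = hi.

|CB| ∈ [0, 84]  (≈ [0.0000, 84.0000])

|AB| ∈ [17, 48]
|BD| ∈ {36}
|CD| ∈ [17, 48]
|AD| ∈ [0, 84]
|BC| ∈ [0, 84]
|AC| ∈ [0, 132]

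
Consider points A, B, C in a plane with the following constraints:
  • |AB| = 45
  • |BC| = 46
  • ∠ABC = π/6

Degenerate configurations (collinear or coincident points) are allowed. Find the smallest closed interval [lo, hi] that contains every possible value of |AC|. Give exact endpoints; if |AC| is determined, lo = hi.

|AC| = √(4141 - 2070·√(3))  (≈ 23.5723)

|AB| ∈ {45}
|BC| ∈ {46}
|AC| ∈ {√(4141 - 2070·√(3))}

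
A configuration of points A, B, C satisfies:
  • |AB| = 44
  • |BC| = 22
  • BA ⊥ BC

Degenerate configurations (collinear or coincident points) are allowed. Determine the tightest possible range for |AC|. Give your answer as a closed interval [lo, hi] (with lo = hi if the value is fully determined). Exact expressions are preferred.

|AB| ∈ {44}
|BC| ∈ {22}
|AC| ∈ {22·√(5)}

|AC| = 22·√(5)  (≈ 49.1935)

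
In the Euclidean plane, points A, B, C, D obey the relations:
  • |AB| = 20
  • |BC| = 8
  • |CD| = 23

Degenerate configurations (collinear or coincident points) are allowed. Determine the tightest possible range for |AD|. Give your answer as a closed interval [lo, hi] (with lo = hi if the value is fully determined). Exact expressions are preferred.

|AB| ∈ {20}
|BC| ∈ {8}
|CD| ∈ {23}
|AC| ∈ [12, 28]
|BD| ∈ [15, 31]
|AD| ∈ [0, 51]

|AD| ∈ [0, 51]  (≈ [0.0000, 51.0000])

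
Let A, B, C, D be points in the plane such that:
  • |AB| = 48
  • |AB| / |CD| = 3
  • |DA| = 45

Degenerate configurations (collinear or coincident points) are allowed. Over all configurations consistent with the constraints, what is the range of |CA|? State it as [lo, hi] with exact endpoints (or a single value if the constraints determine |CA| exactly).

|CA| ∈ [29, 61]  (≈ [29.0000, 61.0000])

|AB| ∈ {48}
|AD| ∈ {45}
|CD| ∈ {16}
|BD| ∈ [3, 93]
|AC| ∈ [29, 61]
|BC| ∈ [0, 109]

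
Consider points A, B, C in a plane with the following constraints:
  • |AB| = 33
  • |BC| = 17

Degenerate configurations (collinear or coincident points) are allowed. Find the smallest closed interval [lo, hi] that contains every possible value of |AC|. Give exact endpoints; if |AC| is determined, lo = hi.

|AB| ∈ {33}
|BC| ∈ {17}
|AC| ∈ [16, 50]

|AC| ∈ [16, 50]  (≈ [16.0000, 50.0000])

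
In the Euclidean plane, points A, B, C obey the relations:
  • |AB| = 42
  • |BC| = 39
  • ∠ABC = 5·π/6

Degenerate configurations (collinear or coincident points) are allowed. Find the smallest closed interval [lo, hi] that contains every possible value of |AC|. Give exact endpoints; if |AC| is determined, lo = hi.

|AB| ∈ {42}
|BC| ∈ {39}
|AC| ∈ {3·√(182·√(3) + 365)}

|AC| = 3·√(182·√(3) + 365)  (≈ 78.2438)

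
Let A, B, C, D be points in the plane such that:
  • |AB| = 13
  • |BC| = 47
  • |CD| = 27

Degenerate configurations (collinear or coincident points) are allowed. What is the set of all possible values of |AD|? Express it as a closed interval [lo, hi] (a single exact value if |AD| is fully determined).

|AD| ∈ [7, 87]  (≈ [7.0000, 87.0000])

|AB| ∈ {13}
|BC| ∈ {47}
|CD| ∈ {27}
|AC| ∈ [34, 60]
|BD| ∈ [20, 74]
|AD| ∈ [7, 87]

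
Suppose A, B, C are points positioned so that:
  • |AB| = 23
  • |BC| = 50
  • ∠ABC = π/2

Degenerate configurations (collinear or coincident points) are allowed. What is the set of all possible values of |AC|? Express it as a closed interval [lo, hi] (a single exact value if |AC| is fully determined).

|AC| = √(3029)  (≈ 55.0364)

|AB| ∈ {23}
|BC| ∈ {50}
|AC| ∈ {√(3029)}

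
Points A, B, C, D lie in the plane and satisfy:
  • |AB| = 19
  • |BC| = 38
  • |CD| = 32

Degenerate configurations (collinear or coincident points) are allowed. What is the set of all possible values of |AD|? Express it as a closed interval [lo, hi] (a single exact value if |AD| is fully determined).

|AD| ∈ [0, 89]  (≈ [0.0000, 89.0000])

|AB| ∈ {19}
|BC| ∈ {38}
|CD| ∈ {32}
|AC| ∈ [19, 57]
|BD| ∈ [6, 70]
|AD| ∈ [0, 89]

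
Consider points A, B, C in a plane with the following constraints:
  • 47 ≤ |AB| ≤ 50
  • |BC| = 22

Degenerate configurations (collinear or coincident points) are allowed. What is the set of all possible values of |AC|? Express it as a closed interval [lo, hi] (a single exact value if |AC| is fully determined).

|AC| ∈ [25, 72]  (≈ [25.0000, 72.0000])

|AB| ∈ [47, 50]
|BC| ∈ {22}
|AC| ∈ [25, 72]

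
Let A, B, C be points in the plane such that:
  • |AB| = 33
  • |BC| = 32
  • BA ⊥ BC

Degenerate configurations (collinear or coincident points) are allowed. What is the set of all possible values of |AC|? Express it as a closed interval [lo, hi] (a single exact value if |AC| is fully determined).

|AC| = √(2113)  (≈ 45.9674)

|AB| ∈ {33}
|BC| ∈ {32}
|AC| ∈ {√(2113)}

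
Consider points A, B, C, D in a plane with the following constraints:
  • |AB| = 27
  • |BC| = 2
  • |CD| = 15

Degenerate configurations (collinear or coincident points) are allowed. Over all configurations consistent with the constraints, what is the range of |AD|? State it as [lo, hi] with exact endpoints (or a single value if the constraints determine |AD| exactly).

|AB| ∈ {27}
|BC| ∈ {2}
|CD| ∈ {15}
|AC| ∈ [25, 29]
|BD| ∈ [13, 17]
|AD| ∈ [10, 44]

|AD| ∈ [10, 44]  (≈ [10.0000, 44.0000])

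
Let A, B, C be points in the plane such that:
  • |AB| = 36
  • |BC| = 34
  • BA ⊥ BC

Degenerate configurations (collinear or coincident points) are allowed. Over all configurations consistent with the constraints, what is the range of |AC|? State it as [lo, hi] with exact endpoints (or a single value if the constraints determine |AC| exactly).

|AC| = 2·√(613)  (≈ 49.5177)

|AB| ∈ {36}
|BC| ∈ {34}
|AC| ∈ {2·√(613)}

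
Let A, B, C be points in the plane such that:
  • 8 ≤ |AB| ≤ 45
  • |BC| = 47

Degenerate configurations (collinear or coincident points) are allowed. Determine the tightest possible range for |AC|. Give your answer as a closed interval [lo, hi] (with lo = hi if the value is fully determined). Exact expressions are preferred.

|AC| ∈ [2, 92]  (≈ [2.0000, 92.0000])

|AB| ∈ [8, 45]
|BC| ∈ {47}
|AC| ∈ [2, 92]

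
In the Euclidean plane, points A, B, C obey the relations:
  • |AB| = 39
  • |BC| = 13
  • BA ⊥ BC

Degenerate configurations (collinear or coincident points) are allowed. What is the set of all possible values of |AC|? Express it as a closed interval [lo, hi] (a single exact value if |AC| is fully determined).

|AC| = 13·√(10)  (≈ 41.1096)

|AB| ∈ {39}
|BC| ∈ {13}
|AC| ∈ {13·√(10)}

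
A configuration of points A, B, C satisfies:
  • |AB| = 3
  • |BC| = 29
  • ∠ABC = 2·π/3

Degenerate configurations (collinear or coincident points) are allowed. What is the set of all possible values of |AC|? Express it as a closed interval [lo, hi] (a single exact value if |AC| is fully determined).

|AB| ∈ {3}
|BC| ∈ {29}
|AC| ∈ {√(937)}

|AC| = √(937)  (≈ 30.6105)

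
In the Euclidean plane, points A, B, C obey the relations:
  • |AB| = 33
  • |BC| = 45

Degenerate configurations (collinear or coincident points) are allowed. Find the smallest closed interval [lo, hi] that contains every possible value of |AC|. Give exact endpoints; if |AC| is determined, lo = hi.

|AB| ∈ {33}
|BC| ∈ {45}
|AC| ∈ [12, 78]

|AC| ∈ [12, 78]  (≈ [12.0000, 78.0000])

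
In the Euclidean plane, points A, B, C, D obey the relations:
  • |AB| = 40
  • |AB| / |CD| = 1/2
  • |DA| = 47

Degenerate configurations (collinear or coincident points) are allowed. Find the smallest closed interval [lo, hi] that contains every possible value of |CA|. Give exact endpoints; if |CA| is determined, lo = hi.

|AB| ∈ {40}
|AD| ∈ {47}
|CD| ∈ {80}
|BD| ∈ [7, 87]
|AC| ∈ [33, 127]
|BC| ∈ [0, 167]

|CA| ∈ [33, 127]  (≈ [33.0000, 127.0000])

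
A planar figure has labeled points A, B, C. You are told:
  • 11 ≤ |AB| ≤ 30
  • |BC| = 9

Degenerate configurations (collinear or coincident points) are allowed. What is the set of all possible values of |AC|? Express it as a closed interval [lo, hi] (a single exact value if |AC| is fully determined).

|AC| ∈ [2, 39]  (≈ [2.0000, 39.0000])

|AB| ∈ [11, 30]
|BC| ∈ {9}
|AC| ∈ [2, 39]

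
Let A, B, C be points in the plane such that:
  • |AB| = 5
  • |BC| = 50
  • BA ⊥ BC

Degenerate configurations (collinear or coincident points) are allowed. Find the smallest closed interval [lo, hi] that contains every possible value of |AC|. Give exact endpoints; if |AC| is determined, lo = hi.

|AB| ∈ {5}
|BC| ∈ {50}
|AC| ∈ {5·√(101)}

|AC| = 5·√(101)  (≈ 50.2494)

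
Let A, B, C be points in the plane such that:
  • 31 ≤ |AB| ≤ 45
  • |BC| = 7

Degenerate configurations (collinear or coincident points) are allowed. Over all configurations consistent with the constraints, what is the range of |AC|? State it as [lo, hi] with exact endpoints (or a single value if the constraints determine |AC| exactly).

|AB| ∈ [31, 45]
|BC| ∈ {7}
|AC| ∈ [24, 52]

|AC| ∈ [24, 52]  (≈ [24.0000, 52.0000])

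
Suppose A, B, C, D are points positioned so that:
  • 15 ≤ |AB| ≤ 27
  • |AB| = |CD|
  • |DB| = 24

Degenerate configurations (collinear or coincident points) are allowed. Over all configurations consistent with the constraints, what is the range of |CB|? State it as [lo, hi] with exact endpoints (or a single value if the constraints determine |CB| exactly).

|AB| ∈ [15, 27]
|BD| ∈ {24}
|CD| ∈ [15, 27]
|AD| ∈ [0, 51]
|BC| ∈ [0, 51]
|AC| ∈ [0, 78]

|CB| ∈ [0, 51]  (≈ [0.0000, 51.0000])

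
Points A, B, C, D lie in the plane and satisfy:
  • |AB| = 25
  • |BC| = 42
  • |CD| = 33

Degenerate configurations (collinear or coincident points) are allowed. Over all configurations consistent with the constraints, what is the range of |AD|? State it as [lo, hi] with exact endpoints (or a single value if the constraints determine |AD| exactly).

|AD| ∈ [0, 100]  (≈ [0.0000, 100.0000])

|AB| ∈ {25}
|BC| ∈ {42}
|CD| ∈ {33}
|AC| ∈ [17, 67]
|BD| ∈ [9, 75]
|AD| ∈ [0, 100]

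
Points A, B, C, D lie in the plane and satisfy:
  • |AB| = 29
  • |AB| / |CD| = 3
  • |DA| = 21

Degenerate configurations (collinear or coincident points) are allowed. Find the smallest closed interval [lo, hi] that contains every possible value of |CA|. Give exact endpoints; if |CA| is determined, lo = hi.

|AB| ∈ {29}
|AD| ∈ {21}
|CD| ∈ {29/3}
|BD| ∈ [8, 50]
|AC| ∈ [34/3, 92/3]
|BC| ∈ [0, 179/3]

|CA| ∈ [34/3, 92/3]  (≈ [11.3333, 30.6667])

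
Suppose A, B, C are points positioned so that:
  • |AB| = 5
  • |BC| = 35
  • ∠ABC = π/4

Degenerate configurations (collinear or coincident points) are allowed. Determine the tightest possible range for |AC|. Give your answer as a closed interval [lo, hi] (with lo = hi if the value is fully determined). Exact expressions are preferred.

|AC| = 5·√(50 - 7·√(2))  (≈ 31.6625)

|AB| ∈ {5}
|BC| ∈ {35}
|AC| ∈ {5·√(50 - 7·√(2))}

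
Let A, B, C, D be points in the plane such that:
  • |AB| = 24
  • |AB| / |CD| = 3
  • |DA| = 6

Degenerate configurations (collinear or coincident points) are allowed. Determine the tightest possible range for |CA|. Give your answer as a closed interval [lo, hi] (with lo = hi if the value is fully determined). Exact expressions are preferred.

|CA| ∈ [2, 14]  (≈ [2.0000, 14.0000])

|AB| ∈ {24}
|AD| ∈ {6}
|CD| ∈ {8}
|BD| ∈ [18, 30]
|AC| ∈ [2, 14]
|BC| ∈ [10, 38]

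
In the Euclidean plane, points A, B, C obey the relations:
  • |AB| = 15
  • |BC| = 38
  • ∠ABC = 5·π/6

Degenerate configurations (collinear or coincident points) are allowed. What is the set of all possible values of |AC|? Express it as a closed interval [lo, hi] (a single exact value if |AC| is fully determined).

|AB| ∈ {15}
|BC| ∈ {38}
|AC| ∈ {√(570·√(3) + 1669)}

|AC| = √(570·√(3) + 1669)  (≈ 51.5390)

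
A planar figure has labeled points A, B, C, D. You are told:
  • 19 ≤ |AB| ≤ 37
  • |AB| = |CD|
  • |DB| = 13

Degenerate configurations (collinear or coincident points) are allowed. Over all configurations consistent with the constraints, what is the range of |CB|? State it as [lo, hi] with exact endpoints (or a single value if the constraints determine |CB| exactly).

|AB| ∈ [19, 37]
|BD| ∈ {13}
|CD| ∈ [19, 37]
|AD| ∈ [6, 50]
|BC| ∈ [6, 50]
|AC| ∈ [0, 87]

|CB| ∈ [6, 50]  (≈ [6.0000, 50.0000])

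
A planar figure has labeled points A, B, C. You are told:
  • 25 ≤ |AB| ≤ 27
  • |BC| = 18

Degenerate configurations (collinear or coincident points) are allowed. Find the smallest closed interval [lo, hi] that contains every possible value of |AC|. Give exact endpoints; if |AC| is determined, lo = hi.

|AB| ∈ [25, 27]
|BC| ∈ {18}
|AC| ∈ [7, 45]

|AC| ∈ [7, 45]  (≈ [7.0000, 45.0000])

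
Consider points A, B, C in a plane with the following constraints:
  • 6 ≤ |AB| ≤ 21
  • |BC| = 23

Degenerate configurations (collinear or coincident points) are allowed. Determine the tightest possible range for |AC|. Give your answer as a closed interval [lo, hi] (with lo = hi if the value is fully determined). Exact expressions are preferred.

|AB| ∈ [6, 21]
|BC| ∈ {23}
|AC| ∈ [2, 44]

|AC| ∈ [2, 44]  (≈ [2.0000, 44.0000])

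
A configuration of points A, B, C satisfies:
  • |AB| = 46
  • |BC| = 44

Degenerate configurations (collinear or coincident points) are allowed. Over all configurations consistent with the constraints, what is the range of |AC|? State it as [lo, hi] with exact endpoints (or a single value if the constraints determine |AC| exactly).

|AB| ∈ {46}
|BC| ∈ {44}
|AC| ∈ [2, 90]

|AC| ∈ [2, 90]  (≈ [2.0000, 90.0000])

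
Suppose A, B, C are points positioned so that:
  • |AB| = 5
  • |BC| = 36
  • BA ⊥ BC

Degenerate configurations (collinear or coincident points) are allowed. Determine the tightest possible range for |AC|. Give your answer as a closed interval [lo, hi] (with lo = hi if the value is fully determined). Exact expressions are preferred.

|AC| = √(1321)  (≈ 36.3456)

|AB| ∈ {5}
|BC| ∈ {36}
|AC| ∈ {√(1321)}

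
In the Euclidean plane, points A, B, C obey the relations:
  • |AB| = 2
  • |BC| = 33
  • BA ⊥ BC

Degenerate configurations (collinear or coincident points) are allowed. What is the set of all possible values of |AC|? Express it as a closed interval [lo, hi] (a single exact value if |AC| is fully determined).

|AC| = √(1093)  (≈ 33.0606)

|AB| ∈ {2}
|BC| ∈ {33}
|AC| ∈ {√(1093)}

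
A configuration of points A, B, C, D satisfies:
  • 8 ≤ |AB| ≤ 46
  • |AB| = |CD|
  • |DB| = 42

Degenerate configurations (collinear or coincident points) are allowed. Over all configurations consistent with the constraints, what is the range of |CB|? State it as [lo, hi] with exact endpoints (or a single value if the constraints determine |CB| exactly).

|AB| ∈ [8, 46]
|BD| ∈ {42}
|CD| ∈ [8, 46]
|AD| ∈ [0, 88]
|BC| ∈ [0, 88]
|AC| ∈ [0, 134]

|CB| ∈ [0, 88]  (≈ [0.0000, 88.0000])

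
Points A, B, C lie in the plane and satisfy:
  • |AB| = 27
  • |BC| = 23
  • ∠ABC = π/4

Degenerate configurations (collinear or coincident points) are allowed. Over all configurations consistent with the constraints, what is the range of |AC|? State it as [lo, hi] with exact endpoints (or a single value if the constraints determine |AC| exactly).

|AB| ∈ {27}
|BC| ∈ {23}
|AC| ∈ {√(1258 - 621·√(2))}

|AC| = √(1258 - 621·√(2))  (≈ 19.4878)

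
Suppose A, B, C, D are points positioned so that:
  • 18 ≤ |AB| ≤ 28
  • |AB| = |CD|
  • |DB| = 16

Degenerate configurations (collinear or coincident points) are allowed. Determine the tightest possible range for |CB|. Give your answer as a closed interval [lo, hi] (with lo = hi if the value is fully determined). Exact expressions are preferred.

|AB| ∈ [18, 28]
|BD| ∈ {16}
|CD| ∈ [18, 28]
|AD| ∈ [2, 44]
|BC| ∈ [2, 44]
|AC| ∈ [0, 72]

|CB| ∈ [2, 44]  (≈ [2.0000, 44.0000])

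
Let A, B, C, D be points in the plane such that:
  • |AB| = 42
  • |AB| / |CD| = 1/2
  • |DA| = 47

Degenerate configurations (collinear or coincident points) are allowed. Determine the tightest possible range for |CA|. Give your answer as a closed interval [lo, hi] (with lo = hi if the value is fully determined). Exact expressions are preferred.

|AB| ∈ {42}
|AD| ∈ {47}
|CD| ∈ {84}
|BD| ∈ [5, 89]
|AC| ∈ [37, 131]
|BC| ∈ [0, 173]

|CA| ∈ [37, 131]  (≈ [37.0000, 131.0000])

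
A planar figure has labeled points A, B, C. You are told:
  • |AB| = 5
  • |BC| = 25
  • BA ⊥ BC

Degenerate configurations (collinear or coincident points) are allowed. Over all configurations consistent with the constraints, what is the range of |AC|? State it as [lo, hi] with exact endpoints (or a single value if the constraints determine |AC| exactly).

|AC| = 5·√(26)  (≈ 25.4951)

|AB| ∈ {5}
|BC| ∈ {25}
|AC| ∈ {5·√(26)}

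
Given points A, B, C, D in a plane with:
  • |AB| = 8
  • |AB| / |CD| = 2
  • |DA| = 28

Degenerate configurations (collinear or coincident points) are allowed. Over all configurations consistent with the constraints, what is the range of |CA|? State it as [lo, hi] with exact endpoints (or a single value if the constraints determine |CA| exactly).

|AB| ∈ {8}
|AD| ∈ {28}
|CD| ∈ {4}
|BD| ∈ [20, 36]
|AC| ∈ [24, 32]
|BC| ∈ [16, 40]

|CA| ∈ [24, 32]  (≈ [24.0000, 32.0000])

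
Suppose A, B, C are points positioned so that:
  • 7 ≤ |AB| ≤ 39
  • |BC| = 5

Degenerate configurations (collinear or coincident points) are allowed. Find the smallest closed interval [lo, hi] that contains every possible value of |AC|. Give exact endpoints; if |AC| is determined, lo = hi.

|AB| ∈ [7, 39]
|BC| ∈ {5}
|AC| ∈ [2, 44]

|AC| ∈ [2, 44]  (≈ [2.0000, 44.0000])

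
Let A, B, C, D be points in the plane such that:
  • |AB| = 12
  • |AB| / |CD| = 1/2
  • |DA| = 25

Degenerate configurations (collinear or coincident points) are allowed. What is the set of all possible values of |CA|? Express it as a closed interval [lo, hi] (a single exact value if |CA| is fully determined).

|AB| ∈ {12}
|AD| ∈ {25}
|CD| ∈ {24}
|BD| ∈ [13, 37]
|AC| ∈ [1, 49]
|BC| ∈ [0, 61]

|CA| ∈ [1, 49]  (≈ [1.0000, 49.0000])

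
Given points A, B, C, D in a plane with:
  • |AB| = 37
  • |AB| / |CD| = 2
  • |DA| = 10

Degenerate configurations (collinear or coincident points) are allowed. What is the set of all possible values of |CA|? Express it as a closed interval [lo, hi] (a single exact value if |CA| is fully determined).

|CA| ∈ [17/2, 57/2]  (≈ [8.5000, 28.5000])

|AB| ∈ {37}
|AD| ∈ {10}
|CD| ∈ {37/2}
|BD| ∈ [27, 47]
|AC| ∈ [17/2, 57/2]
|BC| ∈ [17/2, 131/2]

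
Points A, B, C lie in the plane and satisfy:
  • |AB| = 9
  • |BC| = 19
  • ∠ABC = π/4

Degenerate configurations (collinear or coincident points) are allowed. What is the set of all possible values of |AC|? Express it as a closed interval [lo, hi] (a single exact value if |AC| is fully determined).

|AB| ∈ {9}
|BC| ∈ {19}
|AC| ∈ {√(442 - 171·√(2))}

|AC| = √(442 - 171·√(2))  (≈ 14.1481)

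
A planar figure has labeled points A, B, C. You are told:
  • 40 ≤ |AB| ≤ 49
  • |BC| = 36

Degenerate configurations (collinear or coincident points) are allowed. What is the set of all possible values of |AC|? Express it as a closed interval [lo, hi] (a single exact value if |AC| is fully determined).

|AB| ∈ [40, 49]
|BC| ∈ {36}
|AC| ∈ [4, 85]

|AC| ∈ [4, 85]  (≈ [4.0000, 85.0000])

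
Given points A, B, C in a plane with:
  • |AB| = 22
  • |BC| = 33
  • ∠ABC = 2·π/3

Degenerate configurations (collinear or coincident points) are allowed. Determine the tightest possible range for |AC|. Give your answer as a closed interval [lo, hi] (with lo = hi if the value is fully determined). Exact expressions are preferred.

|AC| = 11·√(19)  (≈ 47.9479)

|AB| ∈ {22}
|BC| ∈ {33}
|AC| ∈ {11·√(19)}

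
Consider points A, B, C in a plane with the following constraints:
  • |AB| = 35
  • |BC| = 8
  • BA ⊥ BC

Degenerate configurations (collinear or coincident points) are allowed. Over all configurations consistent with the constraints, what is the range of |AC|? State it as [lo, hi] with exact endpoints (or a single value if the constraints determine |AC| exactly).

|AB| ∈ {35}
|BC| ∈ {8}
|AC| ∈ {√(1289)}

|AC| = √(1289)  (≈ 35.9026)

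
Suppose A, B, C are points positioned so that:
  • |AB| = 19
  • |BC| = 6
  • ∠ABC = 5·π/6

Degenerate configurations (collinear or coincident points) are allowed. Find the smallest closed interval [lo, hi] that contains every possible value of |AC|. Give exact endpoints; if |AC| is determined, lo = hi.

|AC| = √(114·√(3) + 397)  (≈ 24.3814)

|AB| ∈ {19}
|BC| ∈ {6}
|AC| ∈ {√(114·√(3) + 397)}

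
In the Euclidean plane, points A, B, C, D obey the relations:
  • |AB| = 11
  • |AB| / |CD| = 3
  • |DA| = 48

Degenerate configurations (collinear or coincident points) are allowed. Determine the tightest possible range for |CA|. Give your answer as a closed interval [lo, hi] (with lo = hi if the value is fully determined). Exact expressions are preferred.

|AB| ∈ {11}
|AD| ∈ {48}
|CD| ∈ {11/3}
|BD| ∈ [37, 59]
|AC| ∈ [133/3, 155/3]
|BC| ∈ [100/3, 188/3]

|CA| ∈ [133/3, 155/3]  (≈ [44.3333, 51.6667])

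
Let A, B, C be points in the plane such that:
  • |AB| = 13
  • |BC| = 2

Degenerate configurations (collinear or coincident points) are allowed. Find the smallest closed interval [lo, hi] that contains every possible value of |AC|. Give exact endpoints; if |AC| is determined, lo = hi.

|AC| ∈ [11, 15]  (≈ [11.0000, 15.0000])

|AB| ∈ {13}
|BC| ∈ {2}
|AC| ∈ [11, 15]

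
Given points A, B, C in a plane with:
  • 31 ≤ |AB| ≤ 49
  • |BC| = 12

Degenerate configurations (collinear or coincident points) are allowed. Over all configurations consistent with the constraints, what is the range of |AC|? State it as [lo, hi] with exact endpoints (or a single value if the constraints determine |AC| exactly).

|AC| ∈ [19, 61]  (≈ [19.0000, 61.0000])

|AB| ∈ [31, 49]
|BC| ∈ {12}
|AC| ∈ [19, 61]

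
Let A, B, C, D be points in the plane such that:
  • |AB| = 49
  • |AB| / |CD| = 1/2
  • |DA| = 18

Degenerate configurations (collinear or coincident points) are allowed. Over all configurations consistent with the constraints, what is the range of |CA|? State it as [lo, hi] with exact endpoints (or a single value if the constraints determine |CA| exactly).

|AB| ∈ {49}
|AD| ∈ {18}
|CD| ∈ {98}
|BD| ∈ [31, 67]
|AC| ∈ [80, 116]
|BC| ∈ [31, 165]

|CA| ∈ [80, 116]  (≈ [80.0000, 116.0000])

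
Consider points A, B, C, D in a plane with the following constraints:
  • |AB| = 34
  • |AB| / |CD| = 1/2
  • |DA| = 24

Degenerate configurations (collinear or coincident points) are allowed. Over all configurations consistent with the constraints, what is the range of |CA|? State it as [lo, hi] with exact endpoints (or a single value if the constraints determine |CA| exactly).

|CA| ∈ [44, 92]  (≈ [44.0000, 92.0000])

|AB| ∈ {34}
|AD| ∈ {24}
|CD| ∈ {68}
|BD| ∈ [10, 58]
|AC| ∈ [44, 92]
|BC| ∈ [10, 126]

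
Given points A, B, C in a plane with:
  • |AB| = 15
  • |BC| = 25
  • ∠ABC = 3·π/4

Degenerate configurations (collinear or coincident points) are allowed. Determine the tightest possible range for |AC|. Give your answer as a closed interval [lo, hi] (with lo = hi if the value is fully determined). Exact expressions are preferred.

|AB| ∈ {15}
|BC| ∈ {25}
|AC| ∈ {5·√(15·√(2) + 34)}

|AC| = 5·√(15·√(2) + 34)  (≈ 37.1528)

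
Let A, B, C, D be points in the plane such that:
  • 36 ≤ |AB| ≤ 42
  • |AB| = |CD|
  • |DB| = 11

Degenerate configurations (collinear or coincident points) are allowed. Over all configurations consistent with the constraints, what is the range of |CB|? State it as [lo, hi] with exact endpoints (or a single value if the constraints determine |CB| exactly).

|CB| ∈ [25, 53]  (≈ [25.0000, 53.0000])

|AB| ∈ [36, 42]
|BD| ∈ {11}
|CD| ∈ [36, 42]
|AD| ∈ [25, 53]
|BC| ∈ [25, 53]
|AC| ∈ [0, 95]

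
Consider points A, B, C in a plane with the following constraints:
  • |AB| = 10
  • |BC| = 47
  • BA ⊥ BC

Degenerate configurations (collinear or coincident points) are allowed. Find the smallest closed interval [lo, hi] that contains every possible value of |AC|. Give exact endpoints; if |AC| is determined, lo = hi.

|AB| ∈ {10}
|BC| ∈ {47}
|AC| ∈ {√(2309)}

|AC| = √(2309)  (≈ 48.0521)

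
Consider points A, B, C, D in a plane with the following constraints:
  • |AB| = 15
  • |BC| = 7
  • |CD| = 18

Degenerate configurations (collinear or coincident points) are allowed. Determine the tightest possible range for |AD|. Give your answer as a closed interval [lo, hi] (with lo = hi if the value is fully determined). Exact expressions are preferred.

|AB| ∈ {15}
|BC| ∈ {7}
|CD| ∈ {18}
|AC| ∈ [8, 22]
|BD| ∈ [11, 25]
|AD| ∈ [0, 40]

|AD| ∈ [0, 40]  (≈ [0.0000, 40.0000])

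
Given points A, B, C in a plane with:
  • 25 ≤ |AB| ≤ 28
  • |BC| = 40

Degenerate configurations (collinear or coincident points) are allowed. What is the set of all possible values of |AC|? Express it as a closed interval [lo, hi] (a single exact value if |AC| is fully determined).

|AB| ∈ [25, 28]
|BC| ∈ {40}
|AC| ∈ [12, 68]

|AC| ∈ [12, 68]  (≈ [12.0000, 68.0000])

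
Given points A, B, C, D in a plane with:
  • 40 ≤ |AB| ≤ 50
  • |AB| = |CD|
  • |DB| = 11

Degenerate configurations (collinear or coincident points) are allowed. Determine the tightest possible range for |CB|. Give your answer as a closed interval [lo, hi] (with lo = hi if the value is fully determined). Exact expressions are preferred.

|CB| ∈ [29, 61]  (≈ [29.0000, 61.0000])

|AB| ∈ [40, 50]
|BD| ∈ {11}
|CD| ∈ [40, 50]
|AD| ∈ [29, 61]
|BC| ∈ [29, 61]
|AC| ∈ [0, 111]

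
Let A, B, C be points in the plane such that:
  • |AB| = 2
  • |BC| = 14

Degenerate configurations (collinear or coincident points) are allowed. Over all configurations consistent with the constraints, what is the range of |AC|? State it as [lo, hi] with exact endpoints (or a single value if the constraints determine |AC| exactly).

|AB| ∈ {2}
|BC| ∈ {14}
|AC| ∈ [12, 16]

|AC| ∈ [12, 16]  (≈ [12.0000, 16.0000])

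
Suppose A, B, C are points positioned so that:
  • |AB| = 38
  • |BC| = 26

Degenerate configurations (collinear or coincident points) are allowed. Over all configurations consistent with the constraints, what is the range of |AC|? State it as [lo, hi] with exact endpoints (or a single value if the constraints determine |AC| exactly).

|AB| ∈ {38}
|BC| ∈ {26}
|AC| ∈ [12, 64]

|AC| ∈ [12, 64]  (≈ [12.0000, 64.0000])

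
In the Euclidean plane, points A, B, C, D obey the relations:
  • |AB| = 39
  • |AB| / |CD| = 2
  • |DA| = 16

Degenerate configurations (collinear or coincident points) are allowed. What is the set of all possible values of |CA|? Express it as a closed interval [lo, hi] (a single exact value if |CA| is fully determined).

|CA| ∈ [7/2, 71/2]  (≈ [3.5000, 35.5000])

|AB| ∈ {39}
|AD| ∈ {16}
|CD| ∈ {39/2}
|BD| ∈ [23, 55]
|AC| ∈ [7/2, 71/2]
|BC| ∈ [7/2, 149/2]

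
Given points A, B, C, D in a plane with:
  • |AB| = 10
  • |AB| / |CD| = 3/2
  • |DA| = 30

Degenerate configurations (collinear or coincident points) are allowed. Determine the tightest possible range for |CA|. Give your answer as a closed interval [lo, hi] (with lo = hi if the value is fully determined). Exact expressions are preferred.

|AB| ∈ {10}
|AD| ∈ {30}
|CD| ∈ {20/3}
|BD| ∈ [20, 40]
|AC| ∈ [70/3, 110/3]
|BC| ∈ [40/3, 140/3]

|CA| ∈ [70/3, 110/3]  (≈ [23.3333, 36.6667])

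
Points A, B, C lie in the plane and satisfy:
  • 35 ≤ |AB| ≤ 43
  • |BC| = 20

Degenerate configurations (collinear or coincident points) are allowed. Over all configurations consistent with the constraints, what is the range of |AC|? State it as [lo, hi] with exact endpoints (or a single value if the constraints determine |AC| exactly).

|AC| ∈ [15, 63]  (≈ [15.0000, 63.0000])

|AB| ∈ [35, 43]
|BC| ∈ {20}
|AC| ∈ [15, 63]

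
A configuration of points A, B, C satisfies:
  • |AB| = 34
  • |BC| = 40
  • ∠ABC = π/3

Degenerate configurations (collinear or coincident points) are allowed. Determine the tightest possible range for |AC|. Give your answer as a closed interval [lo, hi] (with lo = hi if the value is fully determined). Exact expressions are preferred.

|AB| ∈ {34}
|BC| ∈ {40}
|AC| ∈ {2·√(349)}

|AC| = 2·√(349)  (≈ 37.3631)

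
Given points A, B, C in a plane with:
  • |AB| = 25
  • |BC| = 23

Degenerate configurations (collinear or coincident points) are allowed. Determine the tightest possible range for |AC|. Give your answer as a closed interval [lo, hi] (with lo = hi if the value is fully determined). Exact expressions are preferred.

|AB| ∈ {25}
|BC| ∈ {23}
|AC| ∈ [2, 48]

|AC| ∈ [2, 48]  (≈ [2.0000, 48.0000])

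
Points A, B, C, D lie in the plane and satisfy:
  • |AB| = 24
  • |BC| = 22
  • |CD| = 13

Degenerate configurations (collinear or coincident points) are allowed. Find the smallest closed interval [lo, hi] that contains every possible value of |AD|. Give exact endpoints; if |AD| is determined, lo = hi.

|AB| ∈ {24}
|BC| ∈ {22}
|CD| ∈ {13}
|AC| ∈ [2, 46]
|BD| ∈ [9, 35]
|AD| ∈ [0, 59]

|AD| ∈ [0, 59]  (≈ [0.0000, 59.0000])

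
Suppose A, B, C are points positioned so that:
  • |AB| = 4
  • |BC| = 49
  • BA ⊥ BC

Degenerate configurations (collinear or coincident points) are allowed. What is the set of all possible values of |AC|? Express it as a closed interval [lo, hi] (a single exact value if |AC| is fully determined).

|AB| ∈ {4}
|BC| ∈ {49}
|AC| ∈ {√(2417)}

|AC| = √(2417)  (≈ 49.1630)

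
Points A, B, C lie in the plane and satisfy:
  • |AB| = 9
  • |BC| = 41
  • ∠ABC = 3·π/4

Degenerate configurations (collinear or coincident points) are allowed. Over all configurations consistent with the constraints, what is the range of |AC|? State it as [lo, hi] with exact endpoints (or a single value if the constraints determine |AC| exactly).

|AC| = √(369·√(2) + 1762)  (≈ 47.7896)

|AB| ∈ {9}
|BC| ∈ {41}
|AC| ∈ {√(369·√(2) + 1762)}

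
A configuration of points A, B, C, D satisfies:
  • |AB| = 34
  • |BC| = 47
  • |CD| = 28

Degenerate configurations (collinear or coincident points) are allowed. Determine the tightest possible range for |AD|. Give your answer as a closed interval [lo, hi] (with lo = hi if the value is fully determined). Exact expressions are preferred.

|AD| ∈ [0, 109]  (≈ [0.0000, 109.0000])

|AB| ∈ {34}
|BC| ∈ {47}
|CD| ∈ {28}
|AC| ∈ [13, 81]
|BD| ∈ [19, 75]
|AD| ∈ [0, 109]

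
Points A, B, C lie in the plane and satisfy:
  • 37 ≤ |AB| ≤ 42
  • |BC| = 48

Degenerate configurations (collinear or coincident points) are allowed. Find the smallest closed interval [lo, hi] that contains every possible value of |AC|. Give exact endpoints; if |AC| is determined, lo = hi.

|AB| ∈ [37, 42]
|BC| ∈ {48}
|AC| ∈ [6, 90]

|AC| ∈ [6, 90]  (≈ [6.0000, 90.0000])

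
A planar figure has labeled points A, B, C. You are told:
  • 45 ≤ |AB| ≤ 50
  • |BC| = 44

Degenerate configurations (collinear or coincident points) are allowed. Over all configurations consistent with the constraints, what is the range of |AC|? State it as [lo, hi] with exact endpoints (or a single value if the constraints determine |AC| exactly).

|AB| ∈ [45, 50]
|BC| ∈ {44}
|AC| ∈ [1, 94]

|AC| ∈ [1, 94]  (≈ [1.0000, 94.0000])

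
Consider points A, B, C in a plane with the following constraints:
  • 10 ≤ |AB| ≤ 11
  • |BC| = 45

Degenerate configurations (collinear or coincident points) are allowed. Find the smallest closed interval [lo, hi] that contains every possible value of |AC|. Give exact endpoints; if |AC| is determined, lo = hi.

|AB| ∈ [10, 11]
|BC| ∈ {45}
|AC| ∈ [34, 56]

|AC| ∈ [34, 56]  (≈ [34.0000, 56.0000])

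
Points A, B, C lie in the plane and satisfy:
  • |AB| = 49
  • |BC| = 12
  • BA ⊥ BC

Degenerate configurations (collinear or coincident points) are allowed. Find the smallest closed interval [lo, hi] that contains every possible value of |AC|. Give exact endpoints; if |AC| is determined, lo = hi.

|AC| = √(2545)  (≈ 50.4480)

|AB| ∈ {49}
|BC| ∈ {12}
|AC| ∈ {√(2545)}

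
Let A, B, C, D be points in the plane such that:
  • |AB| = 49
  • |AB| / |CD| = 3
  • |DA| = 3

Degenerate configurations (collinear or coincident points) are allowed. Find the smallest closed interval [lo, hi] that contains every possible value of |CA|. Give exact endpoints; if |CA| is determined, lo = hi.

|CA| ∈ [40/3, 58/3]  (≈ [13.3333, 19.3333])

|AB| ∈ {49}
|AD| ∈ {3}
|CD| ∈ {49/3}
|BD| ∈ [46, 52]
|AC| ∈ [40/3, 58/3]
|BC| ∈ [89/3, 205/3]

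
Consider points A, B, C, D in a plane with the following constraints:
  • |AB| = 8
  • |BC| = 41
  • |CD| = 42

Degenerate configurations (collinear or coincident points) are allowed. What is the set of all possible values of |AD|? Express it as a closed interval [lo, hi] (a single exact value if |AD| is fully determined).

|AB| ∈ {8}
|BC| ∈ {41}
|CD| ∈ {42}
|AC| ∈ [33, 49]
|BD| ∈ [1, 83]
|AD| ∈ [0, 91]

|AD| ∈ [0, 91]  (≈ [0.0000, 91.0000])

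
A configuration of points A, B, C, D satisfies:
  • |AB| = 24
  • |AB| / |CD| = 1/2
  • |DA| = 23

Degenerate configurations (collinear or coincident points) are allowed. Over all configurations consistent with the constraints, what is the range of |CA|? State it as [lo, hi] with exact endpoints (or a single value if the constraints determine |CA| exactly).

|AB| ∈ {24}
|AD| ∈ {23}
|CD| ∈ {48}
|BD| ∈ [1, 47]
|AC| ∈ [25, 71]
|BC| ∈ [1, 95]

|CA| ∈ [25, 71]  (≈ [25.0000, 71.0000])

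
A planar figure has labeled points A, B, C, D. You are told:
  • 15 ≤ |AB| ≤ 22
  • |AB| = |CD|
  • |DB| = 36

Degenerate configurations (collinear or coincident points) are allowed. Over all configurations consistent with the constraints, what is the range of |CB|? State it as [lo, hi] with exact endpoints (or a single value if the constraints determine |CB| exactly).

|AB| ∈ [15, 22]
|BD| ∈ {36}
|CD| ∈ [15, 22]
|AD| ∈ [14, 58]
|BC| ∈ [14, 58]
|AC| ∈ [0, 80]

|CB| ∈ [14, 58]  (≈ [14.0000, 58.0000])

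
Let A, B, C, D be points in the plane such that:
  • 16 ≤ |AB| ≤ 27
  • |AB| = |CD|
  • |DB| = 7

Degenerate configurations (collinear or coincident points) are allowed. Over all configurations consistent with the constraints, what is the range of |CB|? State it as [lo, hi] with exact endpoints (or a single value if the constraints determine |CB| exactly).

|CB| ∈ [9, 34]  (≈ [9.0000, 34.0000])

|AB| ∈ [16, 27]
|BD| ∈ {7}
|CD| ∈ [16, 27]
|AD| ∈ [9, 34]
|BC| ∈ [9, 34]
|AC| ∈ [0, 61]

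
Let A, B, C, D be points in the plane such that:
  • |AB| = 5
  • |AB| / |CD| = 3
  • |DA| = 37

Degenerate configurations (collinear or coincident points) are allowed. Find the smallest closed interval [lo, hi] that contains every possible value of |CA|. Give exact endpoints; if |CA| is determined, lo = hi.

|CA| ∈ [106/3, 116/3]  (≈ [35.3333, 38.6667])

|AB| ∈ {5}
|AD| ∈ {37}
|CD| ∈ {5/3}
|BD| ∈ [32, 42]
|AC| ∈ [106/3, 116/3]
|BC| ∈ [91/3, 131/3]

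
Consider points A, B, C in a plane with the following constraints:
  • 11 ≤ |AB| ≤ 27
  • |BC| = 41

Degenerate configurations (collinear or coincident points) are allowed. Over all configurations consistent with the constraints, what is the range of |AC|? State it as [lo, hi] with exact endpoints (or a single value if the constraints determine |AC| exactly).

|AB| ∈ [11, 27]
|BC| ∈ {41}
|AC| ∈ [14, 68]

|AC| ∈ [14, 68]  (≈ [14.0000, 68.0000])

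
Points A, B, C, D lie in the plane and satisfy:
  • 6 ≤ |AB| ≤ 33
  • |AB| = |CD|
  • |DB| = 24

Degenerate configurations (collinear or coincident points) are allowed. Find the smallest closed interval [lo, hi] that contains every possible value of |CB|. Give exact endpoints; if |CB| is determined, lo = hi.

|AB| ∈ [6, 33]
|BD| ∈ {24}
|CD| ∈ [6, 33]
|AD| ∈ [0, 57]
|BC| ∈ [0, 57]
|AC| ∈ [0, 90]

|CB| ∈ [0, 57]  (≈ [0.0000, 57.0000])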